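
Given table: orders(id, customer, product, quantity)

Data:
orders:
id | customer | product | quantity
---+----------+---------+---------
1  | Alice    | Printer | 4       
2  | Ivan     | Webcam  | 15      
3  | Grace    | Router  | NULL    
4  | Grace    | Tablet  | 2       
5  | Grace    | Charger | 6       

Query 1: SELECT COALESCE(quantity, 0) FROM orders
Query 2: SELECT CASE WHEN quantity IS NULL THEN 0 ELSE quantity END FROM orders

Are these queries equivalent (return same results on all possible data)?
Yes, equivalent

Both queries return: [(0,), (2,), (4,), (6,), (15,)]

Reason: COALESCE vs CASE for NULL handling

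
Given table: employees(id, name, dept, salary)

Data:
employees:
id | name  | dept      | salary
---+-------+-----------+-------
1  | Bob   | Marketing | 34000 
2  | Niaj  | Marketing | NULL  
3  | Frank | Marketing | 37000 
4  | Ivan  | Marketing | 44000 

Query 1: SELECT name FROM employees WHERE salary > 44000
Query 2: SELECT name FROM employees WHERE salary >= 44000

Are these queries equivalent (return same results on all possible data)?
No, not equivalent

Query 1 returns: []
Query 2 returns: [('Ivan',)]

Reason: > vs >= gives different results when salary = 44000 exists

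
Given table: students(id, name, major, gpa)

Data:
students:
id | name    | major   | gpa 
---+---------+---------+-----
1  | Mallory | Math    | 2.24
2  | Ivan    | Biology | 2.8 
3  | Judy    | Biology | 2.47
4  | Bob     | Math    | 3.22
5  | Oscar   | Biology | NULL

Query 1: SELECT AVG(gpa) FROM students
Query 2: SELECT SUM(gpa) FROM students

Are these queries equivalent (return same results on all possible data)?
No, not equivalent

Query 1 returns: [(2.6825,)]
Query 2 returns: [(10.73,)]

Reason: AVG vs SUM give different aggregate values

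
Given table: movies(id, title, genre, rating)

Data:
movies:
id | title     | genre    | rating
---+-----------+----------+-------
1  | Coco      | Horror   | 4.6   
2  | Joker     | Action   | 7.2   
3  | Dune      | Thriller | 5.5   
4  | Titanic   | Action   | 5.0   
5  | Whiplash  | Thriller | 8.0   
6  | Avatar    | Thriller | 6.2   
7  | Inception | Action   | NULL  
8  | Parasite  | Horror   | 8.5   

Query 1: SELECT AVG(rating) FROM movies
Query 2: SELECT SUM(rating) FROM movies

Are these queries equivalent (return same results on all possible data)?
No, not equivalent

Query 1 returns: [(6.428571428571429,)]
Query 2 returns: [(45.0,)]

Reason: AVG vs SUM give different aggregate values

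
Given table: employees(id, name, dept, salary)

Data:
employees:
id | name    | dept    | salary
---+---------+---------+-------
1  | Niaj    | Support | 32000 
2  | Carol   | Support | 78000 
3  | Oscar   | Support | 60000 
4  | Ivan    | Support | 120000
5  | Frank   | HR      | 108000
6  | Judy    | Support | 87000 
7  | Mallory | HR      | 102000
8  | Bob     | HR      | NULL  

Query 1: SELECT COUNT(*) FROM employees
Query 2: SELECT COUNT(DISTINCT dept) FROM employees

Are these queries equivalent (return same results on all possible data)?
No, not equivalent

Query 1 returns: [(8,)]
Query 2 returns: [(2,)]

Reason: COUNT(*) counts rows, COUNT(DISTINCT dept) counts unique depts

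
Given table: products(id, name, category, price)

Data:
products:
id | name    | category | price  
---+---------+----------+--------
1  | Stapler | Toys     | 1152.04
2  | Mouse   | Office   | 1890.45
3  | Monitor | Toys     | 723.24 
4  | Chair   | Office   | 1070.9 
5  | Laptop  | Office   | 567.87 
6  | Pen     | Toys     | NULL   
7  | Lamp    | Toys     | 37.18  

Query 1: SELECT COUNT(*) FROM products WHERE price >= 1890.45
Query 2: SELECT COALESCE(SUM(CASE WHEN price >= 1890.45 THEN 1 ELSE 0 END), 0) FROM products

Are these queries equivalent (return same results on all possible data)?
Yes, equivalent

Both queries return: [(1,)]

Reason: COUNT with WHERE vs conditional SUM (COALESCE handles empty-table NULL)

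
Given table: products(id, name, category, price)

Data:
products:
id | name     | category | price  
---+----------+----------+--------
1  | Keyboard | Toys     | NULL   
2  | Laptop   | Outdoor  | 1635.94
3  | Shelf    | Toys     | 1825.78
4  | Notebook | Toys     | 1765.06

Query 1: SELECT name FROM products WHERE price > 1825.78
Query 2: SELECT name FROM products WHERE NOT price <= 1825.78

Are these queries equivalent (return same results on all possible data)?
Yes, equivalent

Both queries return: []

Reason: Both filter price > 1825.78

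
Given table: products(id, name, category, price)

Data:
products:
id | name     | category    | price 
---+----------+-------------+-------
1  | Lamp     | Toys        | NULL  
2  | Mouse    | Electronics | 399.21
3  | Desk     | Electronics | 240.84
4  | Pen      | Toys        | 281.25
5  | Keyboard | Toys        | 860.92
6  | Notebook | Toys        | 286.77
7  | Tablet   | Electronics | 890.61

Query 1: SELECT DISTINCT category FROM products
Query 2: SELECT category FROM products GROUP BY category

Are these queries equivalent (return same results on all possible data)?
Yes, equivalent

Both queries return: [('Electronics',), ('Toys',)]

Reason: Both get unique categorys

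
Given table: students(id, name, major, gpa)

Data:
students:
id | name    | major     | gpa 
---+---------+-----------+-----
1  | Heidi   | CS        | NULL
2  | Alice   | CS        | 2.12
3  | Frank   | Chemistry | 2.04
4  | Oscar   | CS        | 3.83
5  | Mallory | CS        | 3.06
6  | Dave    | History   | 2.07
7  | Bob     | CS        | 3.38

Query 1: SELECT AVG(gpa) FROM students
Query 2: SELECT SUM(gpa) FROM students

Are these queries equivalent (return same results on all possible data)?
No, not equivalent

Query 1 returns: [(2.75,)]
Query 2 returns: [(16.5,)]

Reason: AVG vs SUM give different aggregate values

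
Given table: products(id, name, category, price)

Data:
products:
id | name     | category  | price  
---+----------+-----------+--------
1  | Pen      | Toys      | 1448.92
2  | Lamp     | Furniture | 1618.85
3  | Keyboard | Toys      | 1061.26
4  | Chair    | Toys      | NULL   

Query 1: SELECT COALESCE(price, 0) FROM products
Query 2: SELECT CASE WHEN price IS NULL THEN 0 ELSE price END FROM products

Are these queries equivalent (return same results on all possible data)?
Yes, equivalent

Both queries return: [(0,), (1061.26,), (1448.92,), (1618.85,)]

Reason: COALESCE vs CASE for NULL handling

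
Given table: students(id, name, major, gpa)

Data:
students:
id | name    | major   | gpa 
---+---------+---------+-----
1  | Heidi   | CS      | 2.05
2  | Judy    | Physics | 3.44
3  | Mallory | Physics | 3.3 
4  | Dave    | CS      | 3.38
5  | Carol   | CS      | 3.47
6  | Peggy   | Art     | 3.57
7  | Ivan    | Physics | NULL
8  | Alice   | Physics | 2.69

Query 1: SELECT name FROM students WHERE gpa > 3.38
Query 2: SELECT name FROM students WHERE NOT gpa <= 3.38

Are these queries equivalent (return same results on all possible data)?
Yes, equivalent

Both queries return: [('Carol',), ('Judy',), ('Peggy',)]

Reason: Both filter gpa > 3.38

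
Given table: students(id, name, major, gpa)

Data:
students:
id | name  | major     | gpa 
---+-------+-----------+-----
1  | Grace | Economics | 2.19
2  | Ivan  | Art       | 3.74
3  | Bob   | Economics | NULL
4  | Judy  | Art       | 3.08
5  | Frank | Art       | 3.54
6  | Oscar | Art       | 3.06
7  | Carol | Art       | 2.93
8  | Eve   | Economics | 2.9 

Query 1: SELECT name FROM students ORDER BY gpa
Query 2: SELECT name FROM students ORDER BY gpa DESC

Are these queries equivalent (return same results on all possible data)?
No, not equivalent

Query 1 returns: [('Bob',), ('Grace',), ('Eve',), ('Carol',), ('Oscar',), ('Judy',), ('Frank',), ('Ivan',)]
Query 2 returns: [('Ivan',), ('Frank',), ('Judy',), ('Oscar',), ('Carol',), ('Eve',), ('Grace',), ('Bob',)]

Reason: ASC vs DESC gives opposite ordering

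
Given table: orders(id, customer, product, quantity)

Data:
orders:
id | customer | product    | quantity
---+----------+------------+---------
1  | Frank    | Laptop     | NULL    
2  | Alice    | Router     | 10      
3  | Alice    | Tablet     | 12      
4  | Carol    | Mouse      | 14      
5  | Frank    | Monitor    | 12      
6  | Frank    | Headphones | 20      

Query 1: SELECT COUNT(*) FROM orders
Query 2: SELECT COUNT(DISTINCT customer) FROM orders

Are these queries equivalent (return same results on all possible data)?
No, not equivalent

Query 1 returns: [(6,)]
Query 2 returns: [(3,)]

Reason: COUNT(*) counts rows, COUNT(DISTINCT customer) counts unique customers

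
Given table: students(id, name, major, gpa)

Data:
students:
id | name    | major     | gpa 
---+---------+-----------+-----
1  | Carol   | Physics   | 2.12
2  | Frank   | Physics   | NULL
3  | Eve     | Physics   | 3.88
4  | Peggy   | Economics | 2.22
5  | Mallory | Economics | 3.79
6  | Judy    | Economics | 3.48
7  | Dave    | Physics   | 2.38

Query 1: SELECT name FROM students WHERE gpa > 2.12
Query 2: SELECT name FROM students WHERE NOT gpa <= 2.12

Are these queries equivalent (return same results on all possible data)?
Yes, equivalent

Both queries return: [('Dave',), ('Eve',), ('Judy',), ('Mallory',), ('Peggy',)]

Reason: Both filter gpa > 2.12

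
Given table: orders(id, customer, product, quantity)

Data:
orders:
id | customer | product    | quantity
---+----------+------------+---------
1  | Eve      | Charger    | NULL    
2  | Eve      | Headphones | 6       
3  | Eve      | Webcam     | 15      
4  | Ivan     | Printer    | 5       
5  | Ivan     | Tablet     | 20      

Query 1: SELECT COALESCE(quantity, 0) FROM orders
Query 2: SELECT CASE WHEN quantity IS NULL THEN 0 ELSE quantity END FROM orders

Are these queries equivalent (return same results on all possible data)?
Yes, equivalent

Both queries return: [(0,), (5,), (6,), (15,), (20,)]

Reason: COALESCE vs CASE for NULL handling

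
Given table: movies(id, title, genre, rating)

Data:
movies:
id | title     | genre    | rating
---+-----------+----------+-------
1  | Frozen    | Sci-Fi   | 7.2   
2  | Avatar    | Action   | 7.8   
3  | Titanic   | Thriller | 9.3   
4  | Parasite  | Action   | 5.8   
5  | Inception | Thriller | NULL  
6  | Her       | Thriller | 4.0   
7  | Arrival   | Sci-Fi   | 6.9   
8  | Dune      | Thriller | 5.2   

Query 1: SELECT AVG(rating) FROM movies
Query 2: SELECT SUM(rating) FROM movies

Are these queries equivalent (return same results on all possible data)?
No, not equivalent

Query 1 returns: [(6.6000000000000005,)]
Query 2 returns: [(46.2,)]

Reason: AVG vs SUM give different aggregate values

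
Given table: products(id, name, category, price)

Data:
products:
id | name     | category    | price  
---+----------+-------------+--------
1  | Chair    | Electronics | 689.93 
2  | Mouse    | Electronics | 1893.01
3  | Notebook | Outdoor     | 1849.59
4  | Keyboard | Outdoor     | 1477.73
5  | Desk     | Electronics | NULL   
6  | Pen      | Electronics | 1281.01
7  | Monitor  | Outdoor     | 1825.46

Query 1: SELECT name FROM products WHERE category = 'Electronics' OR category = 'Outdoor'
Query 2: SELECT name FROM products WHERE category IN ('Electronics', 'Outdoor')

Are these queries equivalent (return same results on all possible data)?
Yes, equivalent

Both queries return: [('Chair',), ('Desk',), ('Keyboard',), ('Monitor',), ('Mouse',), ('Notebook',), ('Pen',)]

Reason: OR vs IN are equivalent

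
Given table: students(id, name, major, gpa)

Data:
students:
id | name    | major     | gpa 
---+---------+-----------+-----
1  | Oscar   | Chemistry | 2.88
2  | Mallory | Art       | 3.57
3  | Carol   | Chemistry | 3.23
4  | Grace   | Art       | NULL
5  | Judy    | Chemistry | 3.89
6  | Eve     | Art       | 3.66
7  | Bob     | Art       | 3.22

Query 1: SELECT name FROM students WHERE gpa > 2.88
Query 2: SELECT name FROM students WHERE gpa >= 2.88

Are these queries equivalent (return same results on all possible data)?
No, not equivalent

Query 1 returns: [('Mallory',), ('Carol',), ('Judy',), ('Eve',), ('Bob',)]
Query 2 returns: [('Oscar',), ('Mallory',), ('Carol',), ('Judy',), ('Eve',), ('Bob',)]

Reason: > vs >= gives different results when gpa = 2.88 exists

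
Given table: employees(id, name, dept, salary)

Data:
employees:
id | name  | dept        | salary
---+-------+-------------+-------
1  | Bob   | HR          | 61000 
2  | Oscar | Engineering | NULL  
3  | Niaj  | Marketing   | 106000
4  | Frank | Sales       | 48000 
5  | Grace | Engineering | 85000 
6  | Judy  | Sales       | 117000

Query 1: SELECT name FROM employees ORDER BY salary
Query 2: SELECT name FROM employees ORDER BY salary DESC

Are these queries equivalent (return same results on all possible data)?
No, not equivalent

Query 1 returns: [('Oscar',), ('Frank',), ('Bob',), ('Grace',), ('Niaj',), ('Judy',)]
Query 2 returns: [('Judy',), ('Niaj',), ('Grace',), ('Bob',), ('Frank',), ('Oscar',)]

Reason: ASC vs DESC gives opposite ordering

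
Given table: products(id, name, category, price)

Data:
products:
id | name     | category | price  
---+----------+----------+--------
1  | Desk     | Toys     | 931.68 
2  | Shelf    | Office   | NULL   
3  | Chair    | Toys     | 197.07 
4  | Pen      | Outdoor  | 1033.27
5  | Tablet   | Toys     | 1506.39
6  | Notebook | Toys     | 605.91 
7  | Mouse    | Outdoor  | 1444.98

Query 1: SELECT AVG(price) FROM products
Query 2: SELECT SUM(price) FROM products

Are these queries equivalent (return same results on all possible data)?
No, not equivalent

Query 1 returns: [(953.2166666666667,)]
Query 2 returns: [(5719.3,)]

Reason: AVG vs SUM give different aggregate values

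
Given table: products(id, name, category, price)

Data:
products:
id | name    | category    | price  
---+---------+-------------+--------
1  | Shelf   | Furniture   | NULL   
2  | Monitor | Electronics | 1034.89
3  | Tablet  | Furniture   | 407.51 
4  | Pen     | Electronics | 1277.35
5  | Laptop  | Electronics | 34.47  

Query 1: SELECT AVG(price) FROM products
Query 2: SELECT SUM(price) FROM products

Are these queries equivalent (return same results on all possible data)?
No, not equivalent

Query 1 returns: [(688.555,)]
Query 2 returns: [(2754.22,)]

Reason: AVG vs SUM give different aggregate values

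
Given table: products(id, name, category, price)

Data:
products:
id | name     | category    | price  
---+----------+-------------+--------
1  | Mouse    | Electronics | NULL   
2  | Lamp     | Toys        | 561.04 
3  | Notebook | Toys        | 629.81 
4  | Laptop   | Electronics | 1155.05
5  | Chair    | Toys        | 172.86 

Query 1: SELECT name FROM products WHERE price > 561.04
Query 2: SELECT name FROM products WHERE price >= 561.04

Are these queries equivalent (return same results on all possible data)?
No, not equivalent

Query 1 returns: [('Notebook',), ('Laptop',)]
Query 2 returns: [('Lamp',), ('Notebook',), ('Laptop',)]

Reason: > vs >= gives different results when price = 561.04 exists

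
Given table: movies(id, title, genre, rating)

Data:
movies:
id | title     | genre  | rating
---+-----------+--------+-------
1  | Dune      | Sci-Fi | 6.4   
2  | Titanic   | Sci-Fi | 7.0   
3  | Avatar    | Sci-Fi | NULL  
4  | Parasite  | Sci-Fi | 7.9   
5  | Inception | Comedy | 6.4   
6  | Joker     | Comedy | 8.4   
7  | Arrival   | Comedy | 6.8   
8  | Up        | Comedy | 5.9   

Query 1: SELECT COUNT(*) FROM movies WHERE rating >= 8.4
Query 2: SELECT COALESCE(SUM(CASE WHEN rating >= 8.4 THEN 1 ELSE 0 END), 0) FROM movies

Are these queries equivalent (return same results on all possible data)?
Yes, equivalent

Both queries return: [(1,)]

Reason: COUNT with WHERE vs conditional SUM (COALESCE handles empty-table NULL)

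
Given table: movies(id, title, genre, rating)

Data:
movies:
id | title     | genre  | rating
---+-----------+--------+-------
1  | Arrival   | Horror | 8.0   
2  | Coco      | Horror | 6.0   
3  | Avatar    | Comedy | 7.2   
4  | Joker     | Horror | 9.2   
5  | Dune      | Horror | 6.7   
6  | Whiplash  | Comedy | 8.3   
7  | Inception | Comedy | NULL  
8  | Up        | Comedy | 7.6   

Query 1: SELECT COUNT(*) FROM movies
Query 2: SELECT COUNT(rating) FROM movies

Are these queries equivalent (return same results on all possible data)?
No, not equivalent

Query 1 returns: [(8,)]
Query 2 returns: [(7,)]

Reason: COUNT(*) includes NULLs, COUNT(column) excludes them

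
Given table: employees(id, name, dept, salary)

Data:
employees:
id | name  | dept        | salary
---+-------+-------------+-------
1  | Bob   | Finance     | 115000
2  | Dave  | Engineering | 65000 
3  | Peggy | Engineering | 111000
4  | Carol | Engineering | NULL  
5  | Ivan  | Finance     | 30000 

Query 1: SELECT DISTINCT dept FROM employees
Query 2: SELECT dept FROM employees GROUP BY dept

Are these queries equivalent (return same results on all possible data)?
Yes, equivalent

Both queries return: [('Engineering',), ('Finance',)]

Reason: Both get unique depts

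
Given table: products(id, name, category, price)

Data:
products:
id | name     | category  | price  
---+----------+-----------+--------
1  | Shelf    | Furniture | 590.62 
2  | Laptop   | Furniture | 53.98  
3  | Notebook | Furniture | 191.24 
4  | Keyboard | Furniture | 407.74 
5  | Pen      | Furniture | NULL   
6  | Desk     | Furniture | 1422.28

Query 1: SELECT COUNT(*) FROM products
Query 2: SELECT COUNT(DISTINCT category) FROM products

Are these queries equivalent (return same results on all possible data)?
No, not equivalent

Query 1 returns: [(6,)]
Query 2 returns: [(1,)]

Reason: COUNT(*) counts rows, COUNT(DISTINCT category) counts unique categorys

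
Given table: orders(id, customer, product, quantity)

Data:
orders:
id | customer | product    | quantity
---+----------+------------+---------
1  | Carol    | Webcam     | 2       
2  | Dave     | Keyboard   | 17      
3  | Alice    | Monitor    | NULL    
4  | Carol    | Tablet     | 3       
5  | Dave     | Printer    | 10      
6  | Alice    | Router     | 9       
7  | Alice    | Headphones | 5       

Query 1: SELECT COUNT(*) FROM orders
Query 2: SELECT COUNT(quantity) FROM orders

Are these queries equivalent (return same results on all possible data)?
No, not equivalent

Query 1 returns: [(7,)]
Query 2 returns: [(6,)]

Reason: COUNT(*) includes NULLs, COUNT(column) excludes them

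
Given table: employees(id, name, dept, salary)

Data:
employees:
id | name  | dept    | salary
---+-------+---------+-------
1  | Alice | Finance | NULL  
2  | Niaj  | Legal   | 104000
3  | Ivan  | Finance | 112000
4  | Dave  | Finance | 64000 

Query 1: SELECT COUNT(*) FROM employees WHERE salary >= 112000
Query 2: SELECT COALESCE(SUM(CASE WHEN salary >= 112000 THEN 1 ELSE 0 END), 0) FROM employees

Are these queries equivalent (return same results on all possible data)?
Yes, equivalent

Both queries return: [(1,)]

Reason: COUNT with WHERE vs conditional SUM (COALESCE handles empty-table NULL)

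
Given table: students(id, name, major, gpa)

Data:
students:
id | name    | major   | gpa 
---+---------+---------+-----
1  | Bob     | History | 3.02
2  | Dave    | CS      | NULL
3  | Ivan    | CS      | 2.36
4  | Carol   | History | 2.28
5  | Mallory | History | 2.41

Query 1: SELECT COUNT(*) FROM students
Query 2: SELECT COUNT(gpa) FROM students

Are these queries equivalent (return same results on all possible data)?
No, not equivalent

Query 1 returns: [(5,)]
Query 2 returns: [(4,)]

Reason: COUNT(*) includes NULLs, COUNT(column) excludes them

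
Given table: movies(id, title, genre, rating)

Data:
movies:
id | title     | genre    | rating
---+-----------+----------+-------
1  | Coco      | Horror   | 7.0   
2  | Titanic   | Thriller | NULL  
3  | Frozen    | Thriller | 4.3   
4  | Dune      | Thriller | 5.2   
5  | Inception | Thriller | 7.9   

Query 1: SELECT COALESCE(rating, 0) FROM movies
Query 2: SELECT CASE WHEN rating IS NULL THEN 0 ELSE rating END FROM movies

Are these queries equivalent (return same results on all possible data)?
Yes, equivalent

Both queries return: [(0,), (4.3,), (5.2,), (7.0,), (7.9,)]

Reason: COALESCE vs CASE for NULL handling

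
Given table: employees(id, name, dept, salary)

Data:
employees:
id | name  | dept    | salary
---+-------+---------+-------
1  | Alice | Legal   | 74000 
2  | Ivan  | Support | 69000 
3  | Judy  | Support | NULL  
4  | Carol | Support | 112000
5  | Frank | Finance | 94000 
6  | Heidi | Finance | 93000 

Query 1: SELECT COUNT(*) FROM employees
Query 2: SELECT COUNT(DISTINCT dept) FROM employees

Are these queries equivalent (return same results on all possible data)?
No, not equivalent

Query 1 returns: [(6,)]
Query 2 returns: [(3,)]

Reason: COUNT(*) counts rows, COUNT(DISTINCT dept) counts unique depts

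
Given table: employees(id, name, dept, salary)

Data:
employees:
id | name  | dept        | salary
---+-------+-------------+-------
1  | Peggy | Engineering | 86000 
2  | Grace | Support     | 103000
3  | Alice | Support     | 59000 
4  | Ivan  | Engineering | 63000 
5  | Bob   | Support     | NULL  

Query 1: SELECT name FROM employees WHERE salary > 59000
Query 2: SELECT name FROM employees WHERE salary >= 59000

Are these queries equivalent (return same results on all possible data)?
No, not equivalent

Query 1 returns: [('Peggy',), ('Grace',), ('Ivan',)]
Query 2 returns: [('Peggy',), ('Grace',), ('Alice',), ('Ivan',)]

Reason: > vs >= gives different results when salary = 59000 exists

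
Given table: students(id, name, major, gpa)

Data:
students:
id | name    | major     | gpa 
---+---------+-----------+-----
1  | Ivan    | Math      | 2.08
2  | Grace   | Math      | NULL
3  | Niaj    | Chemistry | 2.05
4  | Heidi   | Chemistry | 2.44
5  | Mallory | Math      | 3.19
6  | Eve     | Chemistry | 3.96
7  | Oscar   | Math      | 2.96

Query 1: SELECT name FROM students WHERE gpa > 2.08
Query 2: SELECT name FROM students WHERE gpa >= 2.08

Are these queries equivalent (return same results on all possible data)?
No, not equivalent

Query 1 returns: [('Heidi',), ('Mallory',), ('Eve',), ('Oscar',)]
Query 2 returns: [('Ivan',), ('Heidi',), ('Mallory',), ('Eve',), ('Oscar',)]

Reason: > vs >= gives different results when gpa = 2.08 exists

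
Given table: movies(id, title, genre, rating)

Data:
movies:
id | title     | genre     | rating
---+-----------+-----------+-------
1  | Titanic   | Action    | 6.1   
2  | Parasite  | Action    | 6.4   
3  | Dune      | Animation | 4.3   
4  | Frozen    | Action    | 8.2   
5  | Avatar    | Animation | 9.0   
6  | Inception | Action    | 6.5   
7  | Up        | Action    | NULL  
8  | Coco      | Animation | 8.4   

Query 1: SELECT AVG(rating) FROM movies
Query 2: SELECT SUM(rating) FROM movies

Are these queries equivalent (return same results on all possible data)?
No, not equivalent

Query 1 returns: [(6.985714285714286,)]
Query 2 returns: [(48.9,)]

Reason: AVG vs SUM give different aggregate values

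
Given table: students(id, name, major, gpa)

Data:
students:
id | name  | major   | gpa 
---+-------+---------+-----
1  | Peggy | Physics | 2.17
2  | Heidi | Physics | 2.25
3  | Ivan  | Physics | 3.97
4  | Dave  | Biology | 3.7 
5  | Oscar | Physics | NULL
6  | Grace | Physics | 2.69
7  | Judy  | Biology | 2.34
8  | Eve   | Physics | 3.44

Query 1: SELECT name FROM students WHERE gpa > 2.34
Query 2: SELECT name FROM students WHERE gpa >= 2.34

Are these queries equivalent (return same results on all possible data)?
No, not equivalent

Query 1 returns: [('Ivan',), ('Dave',), ('Grace',), ('Eve',)]
Query 2 returns: [('Ivan',), ('Dave',), ('Grace',), ('Judy',), ('Eve',)]

Reason: > vs >= gives different results when gpa = 2.34 exists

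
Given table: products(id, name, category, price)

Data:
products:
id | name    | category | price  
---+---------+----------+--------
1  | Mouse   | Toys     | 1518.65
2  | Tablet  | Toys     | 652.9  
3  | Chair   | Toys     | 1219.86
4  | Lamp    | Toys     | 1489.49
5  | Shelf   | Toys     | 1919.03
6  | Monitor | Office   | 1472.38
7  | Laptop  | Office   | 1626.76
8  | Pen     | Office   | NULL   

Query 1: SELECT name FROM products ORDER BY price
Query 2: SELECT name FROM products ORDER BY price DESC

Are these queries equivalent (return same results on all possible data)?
No, not equivalent

Query 1 returns: [('Pen',), ('Tablet',), ('Chair',), ('Monitor',), ('Lamp',), ('Mouse',), ('Laptop',), ('Shelf',)]
Query 2 returns: [('Shelf',), ('Laptop',), ('Mouse',), ('Lamp',), ('Monitor',), ('Chair',), ('Tablet',), ('Pen',)]

Reason: ASC vs DESC gives opposite ordering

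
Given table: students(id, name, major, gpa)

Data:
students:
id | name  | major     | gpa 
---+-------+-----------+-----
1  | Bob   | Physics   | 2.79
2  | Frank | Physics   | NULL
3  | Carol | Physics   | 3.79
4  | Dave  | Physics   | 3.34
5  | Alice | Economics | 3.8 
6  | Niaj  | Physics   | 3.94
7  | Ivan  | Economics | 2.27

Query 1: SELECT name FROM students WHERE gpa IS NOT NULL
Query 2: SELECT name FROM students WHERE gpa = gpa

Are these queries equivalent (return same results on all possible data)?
Yes, equivalent

Both queries return: [('Alice',), ('Bob',), ('Carol',), ('Dave',), ('Ivan',), ('Niaj',)]

Reason: IS NOT NULL vs self-equality (both exclude NULLs)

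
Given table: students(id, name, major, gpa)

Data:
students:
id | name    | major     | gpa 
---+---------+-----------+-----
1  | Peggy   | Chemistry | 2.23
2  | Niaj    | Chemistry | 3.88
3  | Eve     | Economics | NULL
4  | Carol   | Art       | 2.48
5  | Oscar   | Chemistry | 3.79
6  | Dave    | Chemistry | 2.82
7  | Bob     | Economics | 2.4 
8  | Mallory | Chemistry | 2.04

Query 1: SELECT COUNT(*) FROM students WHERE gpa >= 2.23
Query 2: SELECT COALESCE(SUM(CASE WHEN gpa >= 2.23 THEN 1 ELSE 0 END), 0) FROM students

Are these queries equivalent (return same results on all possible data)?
Yes, equivalent

Both queries return: [(6,)]

Reason: COUNT with WHERE vs conditional SUM (COALESCE handles empty-table NULL)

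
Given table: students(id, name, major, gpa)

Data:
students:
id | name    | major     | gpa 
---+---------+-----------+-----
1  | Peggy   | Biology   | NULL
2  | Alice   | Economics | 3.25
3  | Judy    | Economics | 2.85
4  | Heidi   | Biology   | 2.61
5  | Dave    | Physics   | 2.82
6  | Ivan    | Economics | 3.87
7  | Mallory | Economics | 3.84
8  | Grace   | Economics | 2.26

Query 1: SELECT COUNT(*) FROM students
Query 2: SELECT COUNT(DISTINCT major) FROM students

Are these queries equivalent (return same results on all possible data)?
No, not equivalent

Query 1 returns: [(8,)]
Query 2 returns: [(3,)]

Reason: COUNT(*) counts rows, COUNT(DISTINCT major) counts unique majors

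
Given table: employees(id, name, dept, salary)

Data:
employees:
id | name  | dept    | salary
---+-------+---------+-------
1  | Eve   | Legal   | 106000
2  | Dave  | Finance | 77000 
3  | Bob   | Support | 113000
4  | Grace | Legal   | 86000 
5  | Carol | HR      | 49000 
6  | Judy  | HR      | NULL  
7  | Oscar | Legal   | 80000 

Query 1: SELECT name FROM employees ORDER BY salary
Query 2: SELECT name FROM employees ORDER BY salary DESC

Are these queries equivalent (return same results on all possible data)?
No, not equivalent

Query 1 returns: [('Judy',), ('Carol',), ('Dave',), ('Oscar',), ('Grace',), ('Eve',), ('Bob',)]
Query 2 returns: [('Bob',), ('Eve',), ('Grace',), ('Oscar',), ('Dave',), ('Carol',), ('Judy',)]

Reason: ASC vs DESC gives opposite ordering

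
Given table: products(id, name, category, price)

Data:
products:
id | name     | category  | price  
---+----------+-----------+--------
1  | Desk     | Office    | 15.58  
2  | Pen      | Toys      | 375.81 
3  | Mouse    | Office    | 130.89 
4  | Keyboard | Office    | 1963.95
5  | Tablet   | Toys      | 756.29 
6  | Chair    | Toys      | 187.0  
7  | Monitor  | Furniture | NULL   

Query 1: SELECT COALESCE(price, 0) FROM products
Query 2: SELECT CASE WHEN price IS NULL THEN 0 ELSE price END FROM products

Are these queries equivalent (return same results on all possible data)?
Yes, equivalent

Both queries return: [(0,), (15.58,), (130.89,), (187.0,), (375.81,), (756.29,), (1963.95,)]

Reason: COALESCE vs CASE for NULL handling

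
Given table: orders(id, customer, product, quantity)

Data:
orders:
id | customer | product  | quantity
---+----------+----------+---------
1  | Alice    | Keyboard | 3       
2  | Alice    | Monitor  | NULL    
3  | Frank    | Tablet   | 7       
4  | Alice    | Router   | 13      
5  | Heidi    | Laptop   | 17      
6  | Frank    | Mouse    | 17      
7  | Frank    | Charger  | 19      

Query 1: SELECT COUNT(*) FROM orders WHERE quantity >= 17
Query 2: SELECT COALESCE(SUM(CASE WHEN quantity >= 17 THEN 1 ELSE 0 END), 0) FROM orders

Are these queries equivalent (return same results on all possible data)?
Yes, equivalent

Both queries return: [(3,)]

Reason: COUNT with WHERE vs conditional SUM (COALESCE handles empty-table NULL)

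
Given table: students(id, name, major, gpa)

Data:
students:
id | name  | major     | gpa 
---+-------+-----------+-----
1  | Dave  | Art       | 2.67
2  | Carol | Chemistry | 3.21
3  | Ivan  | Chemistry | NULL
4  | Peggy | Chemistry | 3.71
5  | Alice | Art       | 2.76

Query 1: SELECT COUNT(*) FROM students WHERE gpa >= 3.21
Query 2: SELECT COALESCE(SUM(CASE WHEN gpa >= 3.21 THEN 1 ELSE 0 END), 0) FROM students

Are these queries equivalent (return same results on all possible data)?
Yes, equivalent

Both queries return: [(2,)]

Reason: COUNT with WHERE vs conditional SUM (COALESCE handles empty-table NULL)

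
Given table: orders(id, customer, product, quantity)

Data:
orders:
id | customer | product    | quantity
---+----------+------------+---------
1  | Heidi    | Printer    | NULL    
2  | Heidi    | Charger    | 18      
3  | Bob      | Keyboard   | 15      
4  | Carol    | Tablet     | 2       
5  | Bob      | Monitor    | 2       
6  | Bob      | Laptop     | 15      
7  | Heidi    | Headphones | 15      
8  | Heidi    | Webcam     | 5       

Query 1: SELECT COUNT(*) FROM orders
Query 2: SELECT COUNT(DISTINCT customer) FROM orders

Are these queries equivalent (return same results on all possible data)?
No, not equivalent

Query 1 returns: [(8,)]
Query 2 returns: [(3,)]

Reason: COUNT(*) counts rows, COUNT(DISTINCT customer) counts unique customers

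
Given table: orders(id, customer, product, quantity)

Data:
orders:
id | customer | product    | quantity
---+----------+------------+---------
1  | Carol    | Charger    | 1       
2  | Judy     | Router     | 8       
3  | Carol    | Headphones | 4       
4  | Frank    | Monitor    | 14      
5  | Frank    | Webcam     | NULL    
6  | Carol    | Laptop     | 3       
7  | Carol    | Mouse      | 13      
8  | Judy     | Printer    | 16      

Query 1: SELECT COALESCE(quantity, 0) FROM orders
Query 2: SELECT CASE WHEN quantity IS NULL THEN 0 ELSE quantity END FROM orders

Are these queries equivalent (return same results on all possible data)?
Yes, equivalent

Both queries return: [(0,), (1,), (3,), (4,), (8,), (13,), (14,), (16,)]

Reason: COALESCE vs CASE for NULL handling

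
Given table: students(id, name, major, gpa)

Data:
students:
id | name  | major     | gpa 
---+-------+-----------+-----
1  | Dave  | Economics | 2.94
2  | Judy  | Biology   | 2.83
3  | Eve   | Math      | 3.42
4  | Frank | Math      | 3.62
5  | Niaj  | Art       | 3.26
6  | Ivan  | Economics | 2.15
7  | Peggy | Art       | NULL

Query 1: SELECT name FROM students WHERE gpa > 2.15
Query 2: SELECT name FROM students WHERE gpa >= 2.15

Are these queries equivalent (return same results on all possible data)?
No, not equivalent

Query 1 returns: [('Dave',), ('Judy',), ('Eve',), ('Frank',), ('Niaj',)]
Query 2 returns: [('Dave',), ('Judy',), ('Eve',), ('Frank',), ('Niaj',), ('Ivan',)]

Reason: > vs >= gives different results when gpa = 2.15 exists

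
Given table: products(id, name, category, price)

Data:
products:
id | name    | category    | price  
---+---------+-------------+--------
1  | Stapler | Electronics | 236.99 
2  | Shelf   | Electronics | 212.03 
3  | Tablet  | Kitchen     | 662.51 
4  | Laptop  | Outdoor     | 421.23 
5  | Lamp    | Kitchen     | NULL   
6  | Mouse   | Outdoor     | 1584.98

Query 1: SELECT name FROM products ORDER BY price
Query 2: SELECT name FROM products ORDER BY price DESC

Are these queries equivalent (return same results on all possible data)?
No, not equivalent

Query 1 returns: [('Lamp',), ('Shelf',), ('Stapler',), ('Laptop',), ('Tablet',), ('Mouse',)]
Query 2 returns: [('Mouse',), ('Tablet',), ('Laptop',), ('Stapler',), ('Shelf',), ('Lamp',)]

Reason: ASC vs DESC gives opposite ordering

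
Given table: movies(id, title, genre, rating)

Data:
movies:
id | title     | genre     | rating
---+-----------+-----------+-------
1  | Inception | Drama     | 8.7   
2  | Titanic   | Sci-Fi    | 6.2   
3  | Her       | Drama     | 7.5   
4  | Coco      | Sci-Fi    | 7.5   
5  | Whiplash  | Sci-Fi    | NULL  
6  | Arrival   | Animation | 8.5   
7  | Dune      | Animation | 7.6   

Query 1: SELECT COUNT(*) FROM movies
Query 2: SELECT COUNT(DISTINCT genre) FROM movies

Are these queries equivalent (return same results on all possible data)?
No, not equivalent

Query 1 returns: [(7,)]
Query 2 returns: [(3,)]

Reason: COUNT(*) counts rows, COUNT(DISTINCT genre) counts unique genres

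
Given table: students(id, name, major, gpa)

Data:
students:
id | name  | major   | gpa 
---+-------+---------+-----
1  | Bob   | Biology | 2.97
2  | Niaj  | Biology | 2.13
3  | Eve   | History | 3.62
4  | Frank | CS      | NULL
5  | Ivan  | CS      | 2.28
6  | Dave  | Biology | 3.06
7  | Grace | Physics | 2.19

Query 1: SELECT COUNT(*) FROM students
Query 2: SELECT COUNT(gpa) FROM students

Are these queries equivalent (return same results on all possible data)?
No, not equivalent

Query 1 returns: [(7,)]
Query 2 returns: [(6,)]

Reason: COUNT(*) includes NULLs, COUNT(column) excludes them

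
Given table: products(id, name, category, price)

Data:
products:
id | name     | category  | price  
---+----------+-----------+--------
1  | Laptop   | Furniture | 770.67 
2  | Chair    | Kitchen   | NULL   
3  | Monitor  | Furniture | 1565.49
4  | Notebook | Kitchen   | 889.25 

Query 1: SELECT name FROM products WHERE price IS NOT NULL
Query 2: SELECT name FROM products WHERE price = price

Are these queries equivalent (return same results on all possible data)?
Yes, equivalent

Both queries return: [('Laptop',), ('Monitor',), ('Notebook',)]

Reason: IS NOT NULL vs self-equality (both exclude NULLs)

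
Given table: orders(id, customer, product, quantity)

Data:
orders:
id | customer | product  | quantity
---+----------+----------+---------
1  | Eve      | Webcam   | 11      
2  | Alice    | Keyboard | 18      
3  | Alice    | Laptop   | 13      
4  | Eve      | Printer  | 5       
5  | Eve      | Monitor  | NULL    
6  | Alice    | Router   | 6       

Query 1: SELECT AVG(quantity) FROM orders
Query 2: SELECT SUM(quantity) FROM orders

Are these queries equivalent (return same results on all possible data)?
No, not equivalent

Query 1 returns: [(10.6,)]
Query 2 returns: [(53,)]

Reason: AVG vs SUM give different aggregate values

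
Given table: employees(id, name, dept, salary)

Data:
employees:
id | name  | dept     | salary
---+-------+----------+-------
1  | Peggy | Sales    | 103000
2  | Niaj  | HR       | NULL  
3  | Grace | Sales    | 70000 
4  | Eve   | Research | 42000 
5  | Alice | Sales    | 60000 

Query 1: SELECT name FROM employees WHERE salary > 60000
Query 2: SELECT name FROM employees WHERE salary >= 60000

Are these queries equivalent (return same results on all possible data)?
No, not equivalent

Query 1 returns: [('Peggy',), ('Grace',)]
Query 2 returns: [('Peggy',), ('Grace',), ('Alice',)]

Reason: > vs >= gives different results when salary = 60000 exists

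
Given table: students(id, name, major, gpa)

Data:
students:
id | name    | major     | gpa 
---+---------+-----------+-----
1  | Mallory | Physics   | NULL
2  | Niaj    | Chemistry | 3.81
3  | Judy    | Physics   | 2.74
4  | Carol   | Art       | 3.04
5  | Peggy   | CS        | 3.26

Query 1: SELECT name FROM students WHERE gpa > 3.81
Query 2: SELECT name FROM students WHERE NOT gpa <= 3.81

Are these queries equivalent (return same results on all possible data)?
Yes, equivalent

Both queries return: []

Reason: Both filter gpa > 3.81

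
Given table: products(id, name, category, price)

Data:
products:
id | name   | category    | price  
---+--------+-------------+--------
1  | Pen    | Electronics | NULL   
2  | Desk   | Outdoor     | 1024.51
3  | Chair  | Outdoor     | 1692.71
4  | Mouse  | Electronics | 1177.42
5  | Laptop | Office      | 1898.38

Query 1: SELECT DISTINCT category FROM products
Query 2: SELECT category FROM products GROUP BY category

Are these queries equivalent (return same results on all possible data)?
Yes, equivalent

Both queries return: [('Electronics',), ('Office',), ('Outdoor',)]

Reason: Both get unique categorys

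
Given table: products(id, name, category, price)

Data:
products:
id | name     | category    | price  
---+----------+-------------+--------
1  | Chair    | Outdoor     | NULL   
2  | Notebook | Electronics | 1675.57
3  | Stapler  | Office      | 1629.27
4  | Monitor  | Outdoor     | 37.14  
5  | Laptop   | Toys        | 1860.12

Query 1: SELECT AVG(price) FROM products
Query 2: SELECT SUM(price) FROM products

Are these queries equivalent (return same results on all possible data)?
No, not equivalent

Query 1 returns: [(1300.5249999999999,)]
Query 2 returns: [(5202.099999999999,)]

Reason: AVG vs SUM give different aggregate values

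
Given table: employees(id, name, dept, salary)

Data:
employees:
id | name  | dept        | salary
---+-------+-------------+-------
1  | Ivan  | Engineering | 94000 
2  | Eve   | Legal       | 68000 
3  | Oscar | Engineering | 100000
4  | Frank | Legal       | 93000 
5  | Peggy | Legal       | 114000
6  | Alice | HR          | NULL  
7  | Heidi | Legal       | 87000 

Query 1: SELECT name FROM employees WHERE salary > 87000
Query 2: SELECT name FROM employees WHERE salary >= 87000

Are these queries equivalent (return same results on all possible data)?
No, not equivalent

Query 1 returns: [('Ivan',), ('Oscar',), ('Frank',), ('Peggy',)]
Query 2 returns: [('Ivan',), ('Oscar',), ('Frank',), ('Peggy',), ('Heidi',)]

Reason: > vs >= gives different results when salary = 87000 exists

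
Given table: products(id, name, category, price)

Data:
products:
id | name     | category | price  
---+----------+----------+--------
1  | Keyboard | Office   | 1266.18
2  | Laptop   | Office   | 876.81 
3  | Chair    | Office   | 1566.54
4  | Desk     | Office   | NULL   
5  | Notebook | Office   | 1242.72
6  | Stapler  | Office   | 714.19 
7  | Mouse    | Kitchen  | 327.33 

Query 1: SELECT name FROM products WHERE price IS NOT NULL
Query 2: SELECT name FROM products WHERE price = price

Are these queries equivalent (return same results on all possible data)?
Yes, equivalent

Both queries return: [('Chair',), ('Keyboard',), ('Laptop',), ('Mouse',), ('Notebook',), ('Stapler',)]

Reason: IS NOT NULL vs self-equality (both exclude NULLs)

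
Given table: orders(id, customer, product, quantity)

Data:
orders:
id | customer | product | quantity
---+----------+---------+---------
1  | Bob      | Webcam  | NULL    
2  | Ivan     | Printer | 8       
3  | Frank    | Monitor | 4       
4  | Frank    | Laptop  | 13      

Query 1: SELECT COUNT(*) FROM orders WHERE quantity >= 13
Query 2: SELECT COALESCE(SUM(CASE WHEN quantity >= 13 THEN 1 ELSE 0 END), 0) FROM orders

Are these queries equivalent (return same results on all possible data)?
Yes, equivalent

Both queries return: [(1,)]

Reason: COUNT with WHERE vs conditional SUM (COALESCE handles empty-table NULL)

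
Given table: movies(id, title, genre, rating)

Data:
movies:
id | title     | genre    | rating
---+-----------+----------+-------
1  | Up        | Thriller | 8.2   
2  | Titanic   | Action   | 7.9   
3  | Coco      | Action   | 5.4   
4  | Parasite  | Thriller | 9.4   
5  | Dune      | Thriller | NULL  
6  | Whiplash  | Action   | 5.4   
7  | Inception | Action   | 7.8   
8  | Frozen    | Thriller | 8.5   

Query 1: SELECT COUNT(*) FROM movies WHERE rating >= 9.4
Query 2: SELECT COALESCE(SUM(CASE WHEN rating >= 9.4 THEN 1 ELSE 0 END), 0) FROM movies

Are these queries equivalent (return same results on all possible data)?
Yes, equivalent

Both queries return: [(1,)]

Reason: COUNT with WHERE vs conditional SUM (COALESCE handles empty-table NULL)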